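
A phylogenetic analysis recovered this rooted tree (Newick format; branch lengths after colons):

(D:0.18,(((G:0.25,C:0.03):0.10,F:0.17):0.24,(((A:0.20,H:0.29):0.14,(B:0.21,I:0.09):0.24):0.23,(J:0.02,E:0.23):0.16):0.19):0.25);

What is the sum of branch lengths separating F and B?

The path runs F → … → MRCA → … → B; the MRCA is the node subtending (((G,C),F),(((A,H),(B,I)),(J,E))).
Branch lengths along that path: 0.17 + 0.24 + 0.19 + 0.23 + 0.24 + 0.21 = 1.28.

1.28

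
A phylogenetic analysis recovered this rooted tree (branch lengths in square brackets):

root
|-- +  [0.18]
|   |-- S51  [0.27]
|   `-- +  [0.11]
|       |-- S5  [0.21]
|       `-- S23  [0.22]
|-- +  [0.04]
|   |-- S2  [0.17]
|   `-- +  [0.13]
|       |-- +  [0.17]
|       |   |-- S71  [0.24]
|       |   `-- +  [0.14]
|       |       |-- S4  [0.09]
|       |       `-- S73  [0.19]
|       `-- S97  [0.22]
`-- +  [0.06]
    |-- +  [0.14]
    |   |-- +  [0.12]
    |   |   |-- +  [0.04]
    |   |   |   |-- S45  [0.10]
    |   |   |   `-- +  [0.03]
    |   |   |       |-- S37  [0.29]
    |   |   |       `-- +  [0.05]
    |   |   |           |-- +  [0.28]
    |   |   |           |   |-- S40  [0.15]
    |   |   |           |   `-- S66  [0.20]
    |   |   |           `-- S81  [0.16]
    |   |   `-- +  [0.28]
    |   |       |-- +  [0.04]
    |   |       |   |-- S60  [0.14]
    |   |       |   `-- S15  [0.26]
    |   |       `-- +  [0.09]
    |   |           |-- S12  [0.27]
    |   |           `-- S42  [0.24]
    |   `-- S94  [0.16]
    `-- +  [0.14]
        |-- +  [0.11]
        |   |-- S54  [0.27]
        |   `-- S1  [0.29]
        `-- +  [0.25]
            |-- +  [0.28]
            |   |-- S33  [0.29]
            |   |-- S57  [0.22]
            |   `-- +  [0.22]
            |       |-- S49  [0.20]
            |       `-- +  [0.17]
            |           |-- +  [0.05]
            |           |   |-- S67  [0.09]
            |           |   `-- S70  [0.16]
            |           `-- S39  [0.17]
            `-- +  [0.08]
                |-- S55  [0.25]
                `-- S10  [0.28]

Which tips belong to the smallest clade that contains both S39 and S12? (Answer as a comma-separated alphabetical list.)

S1, S10, S12, S15, S33, S37, S39, S40, S42, S45, S49, S54, S55, S57, S60, S66, S67, S70, S81, S94

Tracing S39: it sits inside ((S67,S70),S39).
Tracing S12: it sits inside (S12,S42).
The smallest clade enclosing both is ((((S45,(S37,((S40,S66),S81))),((S60,S15),(S12,S42))),S94),((S54,S1),((S33,S57,(S49,((S67,S70),S39))),(S55,S10)))); the answer is its 20 terminal taxa in alphabetical order.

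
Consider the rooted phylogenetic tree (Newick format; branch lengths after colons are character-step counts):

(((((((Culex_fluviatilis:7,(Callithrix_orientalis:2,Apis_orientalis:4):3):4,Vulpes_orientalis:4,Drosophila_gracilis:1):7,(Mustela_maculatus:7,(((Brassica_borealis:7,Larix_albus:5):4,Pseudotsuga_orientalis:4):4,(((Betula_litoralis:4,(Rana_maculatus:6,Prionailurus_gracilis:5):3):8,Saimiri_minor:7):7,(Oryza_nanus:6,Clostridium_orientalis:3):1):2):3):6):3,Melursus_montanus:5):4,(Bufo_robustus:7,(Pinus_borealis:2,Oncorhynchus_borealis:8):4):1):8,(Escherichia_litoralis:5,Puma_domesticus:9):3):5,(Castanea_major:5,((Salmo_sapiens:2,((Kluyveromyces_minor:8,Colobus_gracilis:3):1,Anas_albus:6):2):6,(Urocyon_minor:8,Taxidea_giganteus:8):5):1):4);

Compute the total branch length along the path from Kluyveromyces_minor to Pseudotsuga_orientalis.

The path runs Kluyveromyces_minor → … → MRCA → … → Pseudotsuga_orientalis; the MRCA is the root of the tree.
Branch lengths along that path: 8 + 1 + 2 + 6 + 1 + 4 + 5 + 8 + 4 + 3 + 6 + 3 + 4 + 4 = 59.

59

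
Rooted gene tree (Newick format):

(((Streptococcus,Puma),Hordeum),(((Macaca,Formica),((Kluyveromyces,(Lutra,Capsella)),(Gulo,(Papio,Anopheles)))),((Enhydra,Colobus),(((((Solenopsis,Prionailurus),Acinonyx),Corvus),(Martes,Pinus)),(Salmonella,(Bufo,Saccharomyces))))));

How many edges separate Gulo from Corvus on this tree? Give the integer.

The MRCA of Gulo and Corvus is the node subtending (((Macaca,Formica),((Kluyveromyces,(Lutra,Capsella)),(Gulo,(Papio,Anopheles)))),((Enhydra,Colobus),(((((Solenopsis,Prionailurus),Acinonyx),Corvus),(Martes,Pinus)),(Salmonella,(Bufo,Saccharomyces))))).
From Gulo up to that node: 4 branches. From Corvus up to the same node: 5 branches. Total: 4 + 5 = 9.

9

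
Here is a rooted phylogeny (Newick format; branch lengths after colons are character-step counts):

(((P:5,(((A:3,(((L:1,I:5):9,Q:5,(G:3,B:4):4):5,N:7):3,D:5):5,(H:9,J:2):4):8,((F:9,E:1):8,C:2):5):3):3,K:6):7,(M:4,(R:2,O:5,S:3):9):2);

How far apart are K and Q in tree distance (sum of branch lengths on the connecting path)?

38

The path runs K → … → MRCA → … → Q; the MRCA is the node subtending ((P,(((A,(((L,I),Q,(G,B)),N),D),(H,J)),((F,E),C))),K).
Branch lengths along that path: 6 + 3 + 3 + 8 + 5 + 3 + 5 + 5 = 38.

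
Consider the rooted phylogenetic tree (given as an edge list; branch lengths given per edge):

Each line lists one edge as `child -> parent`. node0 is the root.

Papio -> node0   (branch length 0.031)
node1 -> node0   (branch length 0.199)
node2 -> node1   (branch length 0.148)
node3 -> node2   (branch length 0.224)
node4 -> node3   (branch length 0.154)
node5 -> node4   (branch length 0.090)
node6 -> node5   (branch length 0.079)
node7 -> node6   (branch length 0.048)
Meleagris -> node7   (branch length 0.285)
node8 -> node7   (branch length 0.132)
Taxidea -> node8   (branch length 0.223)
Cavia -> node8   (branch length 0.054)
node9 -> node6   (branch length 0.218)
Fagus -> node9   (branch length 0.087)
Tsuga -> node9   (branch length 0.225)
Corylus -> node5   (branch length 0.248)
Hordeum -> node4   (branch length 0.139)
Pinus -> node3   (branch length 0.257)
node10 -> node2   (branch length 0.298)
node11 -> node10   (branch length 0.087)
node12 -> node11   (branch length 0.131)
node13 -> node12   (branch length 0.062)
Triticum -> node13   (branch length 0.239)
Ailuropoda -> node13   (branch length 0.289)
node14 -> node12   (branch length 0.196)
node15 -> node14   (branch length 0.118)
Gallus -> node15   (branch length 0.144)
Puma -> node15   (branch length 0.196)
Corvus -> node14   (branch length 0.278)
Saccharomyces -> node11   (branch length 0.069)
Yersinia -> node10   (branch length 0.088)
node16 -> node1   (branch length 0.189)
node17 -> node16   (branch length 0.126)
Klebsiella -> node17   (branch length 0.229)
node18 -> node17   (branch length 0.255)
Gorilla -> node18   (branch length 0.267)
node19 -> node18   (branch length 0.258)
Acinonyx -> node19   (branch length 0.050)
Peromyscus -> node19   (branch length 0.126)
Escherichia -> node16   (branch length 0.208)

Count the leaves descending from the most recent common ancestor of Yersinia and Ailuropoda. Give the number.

The MRCA of Yersinia and Ailuropoda is the node subtending ((((Triticum,Ailuropoda),((Gallus,Puma),Corvus)),Saccharomyces),Yersinia).
That clade contains 7 terminal taxa: Ailuropoda, Corvus, Gallus, Puma, Saccharomyces, Triticum, Yersinia.

7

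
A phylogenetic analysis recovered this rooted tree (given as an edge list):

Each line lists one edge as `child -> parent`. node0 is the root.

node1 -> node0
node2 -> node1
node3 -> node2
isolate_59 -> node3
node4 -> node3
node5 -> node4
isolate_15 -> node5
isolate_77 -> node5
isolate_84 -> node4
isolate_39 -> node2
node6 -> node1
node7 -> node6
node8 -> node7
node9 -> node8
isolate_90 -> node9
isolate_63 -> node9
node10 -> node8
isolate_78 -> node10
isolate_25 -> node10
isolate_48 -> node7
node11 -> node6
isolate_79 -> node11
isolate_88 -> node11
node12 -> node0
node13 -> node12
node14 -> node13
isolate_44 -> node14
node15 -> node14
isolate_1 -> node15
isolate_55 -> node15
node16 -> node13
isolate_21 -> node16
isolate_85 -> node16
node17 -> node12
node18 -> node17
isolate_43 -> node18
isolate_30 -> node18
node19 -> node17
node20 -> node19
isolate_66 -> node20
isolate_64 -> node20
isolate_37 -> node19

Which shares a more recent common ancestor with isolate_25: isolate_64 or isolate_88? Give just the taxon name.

isolate_88

The MRCA of isolate_25 and isolate_88 subtends ((((isolate_90,isolate_63),(isolate_78,isolate_25)),isolate_48),(isolate_79,isolate_88)) (7 taxa).
The MRCA of isolate_25 and isolate_64 is the root, subtending the entire tree (22 taxa).
The first is nested inside the second, so isolate_25 shares a more recent common ancestor with isolate_88.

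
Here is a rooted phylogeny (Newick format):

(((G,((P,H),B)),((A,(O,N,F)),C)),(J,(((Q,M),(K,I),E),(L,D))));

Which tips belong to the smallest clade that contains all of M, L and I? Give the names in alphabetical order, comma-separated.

Tracing M: it sits inside (Q,M).
Tracing L: it sits inside (L,D).
Tracing I: it sits inside (K,I).
The smallest clade enclosing all 3 is (((Q,M),(K,I),E),(L,D)); the answer is its 7 terminal taxa in alphabetical order.

D, E, I, K, L, M, Q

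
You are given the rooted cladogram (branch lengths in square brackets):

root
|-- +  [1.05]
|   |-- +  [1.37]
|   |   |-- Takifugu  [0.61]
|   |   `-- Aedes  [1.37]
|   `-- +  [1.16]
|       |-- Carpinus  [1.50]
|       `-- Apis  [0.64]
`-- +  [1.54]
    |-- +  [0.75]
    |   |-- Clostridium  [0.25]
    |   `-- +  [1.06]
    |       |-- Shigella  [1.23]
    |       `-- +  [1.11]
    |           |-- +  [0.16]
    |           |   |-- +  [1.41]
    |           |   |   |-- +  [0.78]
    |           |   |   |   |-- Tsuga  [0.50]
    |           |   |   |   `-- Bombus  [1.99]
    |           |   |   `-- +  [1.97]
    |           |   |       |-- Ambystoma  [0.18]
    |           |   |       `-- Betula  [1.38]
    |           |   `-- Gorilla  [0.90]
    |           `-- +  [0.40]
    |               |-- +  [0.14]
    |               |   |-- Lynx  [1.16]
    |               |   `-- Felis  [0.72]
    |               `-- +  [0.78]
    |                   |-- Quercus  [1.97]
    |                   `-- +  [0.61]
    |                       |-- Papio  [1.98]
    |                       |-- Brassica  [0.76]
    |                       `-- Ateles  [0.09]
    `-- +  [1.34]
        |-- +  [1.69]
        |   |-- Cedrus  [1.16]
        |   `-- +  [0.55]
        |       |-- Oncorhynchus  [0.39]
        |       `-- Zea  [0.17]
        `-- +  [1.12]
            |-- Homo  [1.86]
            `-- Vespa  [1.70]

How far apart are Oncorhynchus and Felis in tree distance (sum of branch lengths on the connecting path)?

8.15

The path runs Oncorhynchus → … → MRCA → … → Felis; the MRCA is the node subtending ((Clostridium,(Shigella,((((Tsuga,Bombus),(Ambystoma,Betula)),Gorilla),((Lynx,Felis),(Quercus,(Papio,Brassica,Ateles)))))),((Cedrus,(Oncorhynchus,Zea)),(Homo,Vespa))).
Branch lengths along that path: 0.39 + 0.55 + 1.69 + 1.34 + 0.75 + 1.06 + 1.11 + 0.40 + 0.14 + 0.72 = 8.15.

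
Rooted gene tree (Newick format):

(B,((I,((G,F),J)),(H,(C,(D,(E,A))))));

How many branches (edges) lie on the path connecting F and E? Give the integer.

The MRCA of F and E is the node subtending ((I,((G,F),J)),(H,(C,(D,(E,A))))).
From F up to that node: 4 branches. From E up to the same node: 5 branches. Total: 4 + 5 = 9.

9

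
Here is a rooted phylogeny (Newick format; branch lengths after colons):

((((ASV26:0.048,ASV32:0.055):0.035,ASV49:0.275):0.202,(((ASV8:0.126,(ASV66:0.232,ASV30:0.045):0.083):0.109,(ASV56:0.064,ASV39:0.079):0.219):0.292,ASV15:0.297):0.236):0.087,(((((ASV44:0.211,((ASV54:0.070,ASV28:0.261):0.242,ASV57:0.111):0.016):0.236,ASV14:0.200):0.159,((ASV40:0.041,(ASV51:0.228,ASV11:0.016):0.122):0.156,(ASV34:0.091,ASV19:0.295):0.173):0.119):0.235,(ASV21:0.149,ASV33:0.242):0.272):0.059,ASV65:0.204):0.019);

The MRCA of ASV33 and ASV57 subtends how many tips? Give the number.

The MRCA of ASV33 and ASV57 is the node subtending ((((ASV44,((ASV54,ASV28),ASV57)),ASV14),((ASV40,(ASV51,ASV11)),(ASV34,ASV19))),(ASV21,ASV33)).
That clade contains 12 terminal taxa: ASV11, ASV14, ASV19, ASV21, ASV28, ASV33, ASV34, ASV40, ASV44, ASV51, ASV54, ASV57.

12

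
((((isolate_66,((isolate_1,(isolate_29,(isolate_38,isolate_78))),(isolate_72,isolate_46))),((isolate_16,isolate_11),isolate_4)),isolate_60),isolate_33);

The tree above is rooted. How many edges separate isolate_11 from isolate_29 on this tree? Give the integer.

The MRCA of isolate_11 and isolate_29 is the node subtending ((isolate_66,((isolate_1,(isolate_29,(isolate_38,isolate_78))),(isolate_72,isolate_46))),((isolate_16,isolate_11),isolate_4)).
From isolate_11 up to that node: 3 branches. From isolate_29 up to the same node: 5 branches. Total: 3 + 5 = 8.

8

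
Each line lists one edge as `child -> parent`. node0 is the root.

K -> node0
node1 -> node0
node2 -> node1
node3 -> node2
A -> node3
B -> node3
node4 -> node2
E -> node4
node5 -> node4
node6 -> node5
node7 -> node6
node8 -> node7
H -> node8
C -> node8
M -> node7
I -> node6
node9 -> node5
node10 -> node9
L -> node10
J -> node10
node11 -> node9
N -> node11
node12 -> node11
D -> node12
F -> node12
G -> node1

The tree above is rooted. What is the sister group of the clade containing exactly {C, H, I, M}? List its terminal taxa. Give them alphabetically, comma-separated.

D, F, J, L, N

The clade containing exactly {C, H, I, M} attaches to the tree at the node subtending ((((H,C),M),I),((L,J),(N,(D,F)))).
The other lineage descending from that same node — the sister group — is ((L,J),(N,(D,F))); its 5 tips in alphabetical order are the answer.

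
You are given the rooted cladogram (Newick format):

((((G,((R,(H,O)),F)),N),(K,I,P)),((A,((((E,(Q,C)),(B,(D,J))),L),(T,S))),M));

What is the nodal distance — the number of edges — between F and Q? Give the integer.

13

The MRCA of F and Q is the root of the tree.
From F up to that node: 5 branches. From Q up to the same node: 8 branches. Total: 5 + 8 = 13.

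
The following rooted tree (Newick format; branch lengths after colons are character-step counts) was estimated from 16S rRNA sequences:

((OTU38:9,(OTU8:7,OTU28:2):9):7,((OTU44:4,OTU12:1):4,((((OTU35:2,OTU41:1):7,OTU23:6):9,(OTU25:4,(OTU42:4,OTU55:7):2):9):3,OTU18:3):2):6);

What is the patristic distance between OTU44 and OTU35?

31

The path runs OTU44 → … → MRCA → … → OTU35; the MRCA is the node subtending ((OTU44,OTU12),((((OTU35,OTU41),OTU23),(OTU25,(OTU42,OTU55))),OTU18)).
Branch lengths along that path: 4 + 4 + 2 + 3 + 9 + 7 + 2 = 31.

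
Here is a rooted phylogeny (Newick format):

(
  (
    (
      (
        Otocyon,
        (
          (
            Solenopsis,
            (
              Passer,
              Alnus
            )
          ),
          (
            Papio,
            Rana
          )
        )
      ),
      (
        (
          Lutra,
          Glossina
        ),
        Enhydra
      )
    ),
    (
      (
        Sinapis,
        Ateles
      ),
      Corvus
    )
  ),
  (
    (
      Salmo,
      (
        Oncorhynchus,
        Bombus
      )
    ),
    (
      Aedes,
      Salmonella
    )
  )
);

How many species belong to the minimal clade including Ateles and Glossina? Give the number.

12

The MRCA of Ateles and Glossina is the node subtending (((Otocyon,((Solenopsis,(Passer,Alnus)),(Papio,Rana))),((Lutra,Glossina),Enhydra)),((Sinapis,Ateles),Corvus)).
That clade contains 12 terminal taxa: Alnus, Ateles, Corvus, Enhydra, Glossina, Lutra, Otocyon, Papio, Passer, Rana, Sinapis, Solenopsis.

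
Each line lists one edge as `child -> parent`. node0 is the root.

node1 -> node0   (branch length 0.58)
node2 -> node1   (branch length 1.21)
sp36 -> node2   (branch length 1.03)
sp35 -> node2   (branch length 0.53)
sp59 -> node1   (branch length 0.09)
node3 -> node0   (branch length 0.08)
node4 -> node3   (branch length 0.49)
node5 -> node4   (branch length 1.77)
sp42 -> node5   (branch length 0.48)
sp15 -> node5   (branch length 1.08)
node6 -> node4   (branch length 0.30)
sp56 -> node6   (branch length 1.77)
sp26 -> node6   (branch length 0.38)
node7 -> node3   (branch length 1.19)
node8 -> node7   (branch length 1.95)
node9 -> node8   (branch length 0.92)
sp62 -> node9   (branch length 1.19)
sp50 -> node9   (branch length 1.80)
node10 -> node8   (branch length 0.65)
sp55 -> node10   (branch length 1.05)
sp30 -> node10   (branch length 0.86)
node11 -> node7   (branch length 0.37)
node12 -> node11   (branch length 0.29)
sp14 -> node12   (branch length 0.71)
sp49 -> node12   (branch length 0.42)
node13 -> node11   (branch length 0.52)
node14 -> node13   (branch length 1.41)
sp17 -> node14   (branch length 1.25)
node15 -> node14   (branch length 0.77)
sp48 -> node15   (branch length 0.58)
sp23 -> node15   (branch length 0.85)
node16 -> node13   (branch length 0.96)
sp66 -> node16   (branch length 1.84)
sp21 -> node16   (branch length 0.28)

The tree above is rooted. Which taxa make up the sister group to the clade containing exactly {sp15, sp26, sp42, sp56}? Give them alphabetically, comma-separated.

sp14, sp17, sp21, sp23, sp30, sp48, sp49, sp50, sp55, sp62, sp66

The clade containing exactly {sp15, sp26, sp42, sp56} attaches to the tree at the node subtending (((sp42,sp15),(sp56,sp26)),(((sp62,sp50),(sp55,sp30)),((sp14,sp49),((sp17,(sp48,sp23)),(sp66,sp21))))).
The other lineage descending from that same node — the sister group — is (((sp62,sp50),(sp55,sp30)),((sp14,sp49),((sp17,(sp48,sp23)),(sp66,sp21)))); its 11 tips in alphabetical order are the answer.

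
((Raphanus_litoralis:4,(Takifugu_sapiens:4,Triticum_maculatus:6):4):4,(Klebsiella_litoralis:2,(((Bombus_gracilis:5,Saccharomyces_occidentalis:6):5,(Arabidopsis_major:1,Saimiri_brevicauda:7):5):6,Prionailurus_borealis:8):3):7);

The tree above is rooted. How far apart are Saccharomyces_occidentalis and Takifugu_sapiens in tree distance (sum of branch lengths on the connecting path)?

The path runs Saccharomyces_occidentalis → … → MRCA → … → Takifugu_sapiens; the MRCA is the root of the tree.
Branch lengths along that path: 6 + 5 + 6 + 3 + 7 + 4 + 4 + 4 = 39.

39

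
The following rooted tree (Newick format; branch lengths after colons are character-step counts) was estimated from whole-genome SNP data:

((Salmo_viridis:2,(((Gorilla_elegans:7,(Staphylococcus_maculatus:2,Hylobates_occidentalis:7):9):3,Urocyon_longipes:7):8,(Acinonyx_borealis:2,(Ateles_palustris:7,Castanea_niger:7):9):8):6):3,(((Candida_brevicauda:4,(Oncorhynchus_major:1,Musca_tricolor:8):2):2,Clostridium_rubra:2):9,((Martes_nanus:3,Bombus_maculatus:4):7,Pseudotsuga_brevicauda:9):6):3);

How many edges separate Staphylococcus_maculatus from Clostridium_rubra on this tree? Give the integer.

9

The MRCA of Staphylococcus_maculatus and Clostridium_rubra is the root of the tree.
From Staphylococcus_maculatus up to that node: 6 branches. From Clostridium_rubra up to the same node: 3 branches. Total: 6 + 3 = 9.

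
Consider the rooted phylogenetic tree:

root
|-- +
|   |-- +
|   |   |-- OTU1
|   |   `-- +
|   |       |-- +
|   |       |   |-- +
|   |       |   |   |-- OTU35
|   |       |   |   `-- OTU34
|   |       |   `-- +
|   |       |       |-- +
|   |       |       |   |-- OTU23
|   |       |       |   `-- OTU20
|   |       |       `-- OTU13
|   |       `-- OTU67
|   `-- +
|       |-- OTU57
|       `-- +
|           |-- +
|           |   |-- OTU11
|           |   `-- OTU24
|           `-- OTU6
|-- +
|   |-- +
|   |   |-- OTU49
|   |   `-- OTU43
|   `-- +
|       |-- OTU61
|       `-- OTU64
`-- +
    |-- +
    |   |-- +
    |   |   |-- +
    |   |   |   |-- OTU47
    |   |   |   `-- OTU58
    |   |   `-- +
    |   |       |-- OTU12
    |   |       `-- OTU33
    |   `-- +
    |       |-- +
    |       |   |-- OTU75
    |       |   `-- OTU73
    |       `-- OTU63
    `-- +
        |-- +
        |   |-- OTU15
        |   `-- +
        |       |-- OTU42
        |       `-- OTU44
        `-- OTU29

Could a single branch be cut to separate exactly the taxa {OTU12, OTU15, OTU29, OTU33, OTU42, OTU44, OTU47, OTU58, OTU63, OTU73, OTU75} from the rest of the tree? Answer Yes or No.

The most recent common ancestor of these taxa subtends ((((OTU47,OTU58),(OTU12,OTU33)),((OTU75,OTU73),OTU63)),((OTU15,(OTU42,OTU44)),OTU29)).
That clade has exactly 11 tips — every listed taxon and nothing else — so the group is monophyletic.

Yes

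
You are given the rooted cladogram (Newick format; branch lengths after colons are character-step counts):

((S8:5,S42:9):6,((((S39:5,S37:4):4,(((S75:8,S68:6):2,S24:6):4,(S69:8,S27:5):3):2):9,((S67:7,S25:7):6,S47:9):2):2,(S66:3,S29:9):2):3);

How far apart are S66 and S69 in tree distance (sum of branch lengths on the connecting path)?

29

The path runs S66 → … → MRCA → … → S69; the MRCA is the node subtending ((((S39,S37),(((S75,S68),S24),(S69,S27))),((S67,S25),S47)),(S66,S29)).
Branch lengths along that path: 3 + 2 + 2 + 9 + 2 + 3 + 8 = 29.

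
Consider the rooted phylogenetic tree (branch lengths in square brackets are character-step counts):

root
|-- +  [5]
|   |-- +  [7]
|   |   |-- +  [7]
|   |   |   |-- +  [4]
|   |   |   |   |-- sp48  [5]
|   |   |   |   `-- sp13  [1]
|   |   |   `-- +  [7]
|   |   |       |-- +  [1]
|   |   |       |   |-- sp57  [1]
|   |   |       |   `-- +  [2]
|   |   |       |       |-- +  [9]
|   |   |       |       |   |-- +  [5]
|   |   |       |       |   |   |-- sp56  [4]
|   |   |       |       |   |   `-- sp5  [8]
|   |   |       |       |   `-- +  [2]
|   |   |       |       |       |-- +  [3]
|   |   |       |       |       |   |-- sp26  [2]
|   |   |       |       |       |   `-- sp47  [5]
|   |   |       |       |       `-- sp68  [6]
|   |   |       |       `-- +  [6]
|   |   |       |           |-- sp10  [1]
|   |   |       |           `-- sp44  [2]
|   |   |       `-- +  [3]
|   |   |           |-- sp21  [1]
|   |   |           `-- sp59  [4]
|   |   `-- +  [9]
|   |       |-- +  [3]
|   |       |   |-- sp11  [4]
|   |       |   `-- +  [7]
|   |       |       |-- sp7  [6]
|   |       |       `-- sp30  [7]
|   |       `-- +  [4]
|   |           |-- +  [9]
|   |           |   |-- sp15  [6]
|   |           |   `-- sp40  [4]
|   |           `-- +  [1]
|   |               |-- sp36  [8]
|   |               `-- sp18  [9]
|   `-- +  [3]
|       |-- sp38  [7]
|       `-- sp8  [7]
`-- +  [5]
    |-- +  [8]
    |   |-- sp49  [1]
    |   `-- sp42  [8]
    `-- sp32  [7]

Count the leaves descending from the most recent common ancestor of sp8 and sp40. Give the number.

The MRCA of sp8 and sp40 is the node subtending ((((sp48,sp13),((sp57,(((sp56,sp5),((sp26,sp47),sp68)),(sp10,sp44))),(sp21,sp59))),((sp11,(sp7,sp30)),((sp15,sp40),(sp36,sp18)))),(sp38,sp8)).
That clade contains 21 terminal taxa: sp10, sp11, sp13, sp15, sp18, sp21, sp26, sp30, sp36, sp38, sp40, sp44, sp47, sp48, sp5, sp56, sp57, sp59, sp68, sp7, sp8.

21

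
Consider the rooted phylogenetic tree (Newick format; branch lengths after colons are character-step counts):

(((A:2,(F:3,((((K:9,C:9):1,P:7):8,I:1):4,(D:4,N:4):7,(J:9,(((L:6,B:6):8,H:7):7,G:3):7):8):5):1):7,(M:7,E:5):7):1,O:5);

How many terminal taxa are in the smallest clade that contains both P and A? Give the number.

13

The MRCA of P and A is the node subtending (A,(F,((((K,C),P),I),(D,N),(J,(((L,B),H),G))))).
That clade contains 13 terminal taxa: A, B, C, D, F, G, H, I, J, K, L, N, P.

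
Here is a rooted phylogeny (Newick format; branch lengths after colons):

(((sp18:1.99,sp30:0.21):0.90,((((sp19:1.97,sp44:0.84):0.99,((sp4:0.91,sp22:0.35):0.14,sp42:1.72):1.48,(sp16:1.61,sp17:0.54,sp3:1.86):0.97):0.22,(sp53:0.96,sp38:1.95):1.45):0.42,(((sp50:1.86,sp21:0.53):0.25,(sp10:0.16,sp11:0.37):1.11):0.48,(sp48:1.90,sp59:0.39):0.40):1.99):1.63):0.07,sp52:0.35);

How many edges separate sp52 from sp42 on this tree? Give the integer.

The MRCA of sp52 and sp42 is the root of the tree.
From sp52 up to that node: 1 branch. From sp42 up to the same node: 6 branches. Total: 1 + 6 = 7.

7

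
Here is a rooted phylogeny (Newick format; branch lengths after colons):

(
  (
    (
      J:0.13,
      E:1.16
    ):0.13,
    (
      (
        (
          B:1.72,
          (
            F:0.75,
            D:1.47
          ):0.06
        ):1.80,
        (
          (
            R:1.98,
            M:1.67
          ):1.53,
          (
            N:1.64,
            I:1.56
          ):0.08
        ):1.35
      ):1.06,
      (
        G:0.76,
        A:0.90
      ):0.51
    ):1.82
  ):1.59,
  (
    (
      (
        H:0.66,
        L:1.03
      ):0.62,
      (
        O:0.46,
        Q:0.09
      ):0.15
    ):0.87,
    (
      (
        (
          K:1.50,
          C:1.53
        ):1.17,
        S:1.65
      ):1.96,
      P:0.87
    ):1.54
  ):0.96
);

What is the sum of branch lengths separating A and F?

5.08

The path runs A → … → MRCA → … → F; the MRCA is the node subtending (((B,(F,D)),((R,M),(N,I))),(G,A)).
Branch lengths along that path: 0.90 + 0.51 + 1.06 + 1.80 + 0.06 + 0.75 = 5.08.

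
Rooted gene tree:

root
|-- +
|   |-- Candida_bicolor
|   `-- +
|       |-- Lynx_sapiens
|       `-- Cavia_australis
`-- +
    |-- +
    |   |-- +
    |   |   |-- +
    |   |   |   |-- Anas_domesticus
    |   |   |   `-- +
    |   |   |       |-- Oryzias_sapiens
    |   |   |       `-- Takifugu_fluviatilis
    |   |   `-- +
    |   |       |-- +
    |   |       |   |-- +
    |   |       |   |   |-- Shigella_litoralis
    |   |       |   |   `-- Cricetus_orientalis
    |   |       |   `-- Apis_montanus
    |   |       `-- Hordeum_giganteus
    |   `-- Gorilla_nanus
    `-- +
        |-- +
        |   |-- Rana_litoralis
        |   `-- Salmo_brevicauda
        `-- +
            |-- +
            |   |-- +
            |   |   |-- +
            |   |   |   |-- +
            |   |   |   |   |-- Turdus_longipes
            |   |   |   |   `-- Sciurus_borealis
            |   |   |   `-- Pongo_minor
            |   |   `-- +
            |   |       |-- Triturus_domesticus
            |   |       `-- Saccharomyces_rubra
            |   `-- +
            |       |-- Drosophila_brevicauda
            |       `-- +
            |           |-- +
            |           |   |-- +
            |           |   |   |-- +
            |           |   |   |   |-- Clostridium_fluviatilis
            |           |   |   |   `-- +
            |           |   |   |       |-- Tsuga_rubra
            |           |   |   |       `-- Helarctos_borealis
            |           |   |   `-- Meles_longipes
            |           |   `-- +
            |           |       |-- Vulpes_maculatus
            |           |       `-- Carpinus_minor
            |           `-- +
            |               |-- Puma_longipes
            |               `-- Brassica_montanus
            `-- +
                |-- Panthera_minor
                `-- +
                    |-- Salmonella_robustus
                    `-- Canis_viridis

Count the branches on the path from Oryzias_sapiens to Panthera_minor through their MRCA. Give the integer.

The MRCA of Oryzias_sapiens and Panthera_minor is the node subtending ((((Anas_domesticus,(Oryzias_sapiens,Takifugu_fluviatilis)),(((Shigella_litoralis,Cricetus_orientalis),Apis_montanus),Hordeum_giganteus)),Gorilla_nanus),((Rana_litoralis,Salmo_brevicauda),(((((Turdus_longipes,Sciurus_borealis),Pongo_minor),(Triturus_domesticus,Saccharomyces_rubra)),(Drosophila_brevicauda,((((Clostridium_fluviatilis,(Tsuga_rubra,Helarctos_borealis)),Meles_longipes),(Vulpes_maculatus,Carpinus_minor)),(Puma_longipes,Brassica_montanus)))),(Panthera_minor,(Salmonella_robustus,Canis_viridis))))).
From Oryzias_sapiens up to that node: 5 branches. From Panthera_minor up to the same node: 4 branches. Total: 5 + 4 = 9.

9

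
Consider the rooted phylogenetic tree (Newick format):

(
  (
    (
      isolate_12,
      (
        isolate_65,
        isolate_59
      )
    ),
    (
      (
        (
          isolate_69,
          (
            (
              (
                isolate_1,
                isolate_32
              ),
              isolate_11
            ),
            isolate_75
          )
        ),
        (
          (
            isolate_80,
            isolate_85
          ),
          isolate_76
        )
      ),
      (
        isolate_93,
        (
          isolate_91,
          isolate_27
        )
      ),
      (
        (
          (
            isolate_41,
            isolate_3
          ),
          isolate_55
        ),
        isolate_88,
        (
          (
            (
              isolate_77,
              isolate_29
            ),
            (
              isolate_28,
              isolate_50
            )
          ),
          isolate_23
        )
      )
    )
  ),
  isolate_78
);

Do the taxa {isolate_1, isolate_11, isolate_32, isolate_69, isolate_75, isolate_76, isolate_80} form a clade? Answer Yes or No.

No

The MRCA of the listed taxa subtends ((isolate_69,(((isolate_1,isolate_32),isolate_11),isolate_75)),((isolate_80,isolate_85),isolate_76)).
That clade also contains isolate_85, which is not in the proposed group, so the group is not monophyletic.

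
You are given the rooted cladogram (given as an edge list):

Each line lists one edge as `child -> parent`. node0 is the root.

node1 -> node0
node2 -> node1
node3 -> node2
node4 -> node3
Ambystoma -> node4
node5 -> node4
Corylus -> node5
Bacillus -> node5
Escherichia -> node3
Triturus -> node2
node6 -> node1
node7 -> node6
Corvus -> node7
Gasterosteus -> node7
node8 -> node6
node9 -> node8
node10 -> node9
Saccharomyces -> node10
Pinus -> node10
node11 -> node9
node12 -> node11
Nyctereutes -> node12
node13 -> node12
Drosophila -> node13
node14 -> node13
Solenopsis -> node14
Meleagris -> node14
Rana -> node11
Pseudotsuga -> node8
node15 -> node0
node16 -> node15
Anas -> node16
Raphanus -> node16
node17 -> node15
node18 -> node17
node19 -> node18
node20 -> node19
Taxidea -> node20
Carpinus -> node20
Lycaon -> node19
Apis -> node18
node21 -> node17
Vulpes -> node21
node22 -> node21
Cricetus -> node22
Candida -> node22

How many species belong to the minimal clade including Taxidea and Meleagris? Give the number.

24

The MRCA of Taxidea and Meleagris is the root, so the clade is the entire tree.
That clade contains 24 terminal taxa: Ambystoma, Anas, Apis, Bacillus, Candida, Carpinus, Corvus, Corylus, Cricetus, Drosophila, Escherichia, Gasterosteus, Lycaon, Meleagris, Nyctereutes, Pinus, Pseudotsuga, Rana, Raphanus, Saccharomyces, Solenopsis, Taxidea, Triturus, Vulpes.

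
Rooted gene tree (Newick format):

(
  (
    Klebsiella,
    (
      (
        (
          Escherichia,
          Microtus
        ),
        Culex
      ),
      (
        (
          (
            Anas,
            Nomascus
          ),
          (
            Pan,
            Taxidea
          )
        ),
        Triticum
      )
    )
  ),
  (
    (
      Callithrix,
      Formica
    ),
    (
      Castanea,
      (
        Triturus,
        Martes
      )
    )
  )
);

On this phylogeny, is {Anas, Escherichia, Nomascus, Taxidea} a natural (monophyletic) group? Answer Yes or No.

No

The MRCA of the listed taxa subtends (((Escherichia,Microtus),Culex),(((Anas,Nomascus),(Pan,Taxidea)),Triticum)).
That clade also contains Culex, Microtus, Pan, Triticum, which are not in the proposed group, so the group is not monophyletic.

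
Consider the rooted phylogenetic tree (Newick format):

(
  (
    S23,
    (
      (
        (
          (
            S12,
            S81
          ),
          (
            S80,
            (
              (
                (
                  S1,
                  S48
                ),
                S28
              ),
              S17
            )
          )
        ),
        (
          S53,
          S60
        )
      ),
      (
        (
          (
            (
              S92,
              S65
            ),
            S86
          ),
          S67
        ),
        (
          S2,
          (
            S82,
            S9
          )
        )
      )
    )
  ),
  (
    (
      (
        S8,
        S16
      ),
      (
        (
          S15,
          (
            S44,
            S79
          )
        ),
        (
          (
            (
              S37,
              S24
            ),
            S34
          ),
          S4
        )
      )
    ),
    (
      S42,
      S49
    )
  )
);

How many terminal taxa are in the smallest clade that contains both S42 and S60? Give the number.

28

The MRCA of S42 and S60 is the root, so the clade is the entire tree.
That clade contains 28 terminal taxa: S1, S12, S15, S16, S17, S2, S23, S24, S28, S34, S37, S4, S42, S44, S48, S49, S53, S60, S65, S67, S79, S8, S80, S81, S82, S86, S9, S92.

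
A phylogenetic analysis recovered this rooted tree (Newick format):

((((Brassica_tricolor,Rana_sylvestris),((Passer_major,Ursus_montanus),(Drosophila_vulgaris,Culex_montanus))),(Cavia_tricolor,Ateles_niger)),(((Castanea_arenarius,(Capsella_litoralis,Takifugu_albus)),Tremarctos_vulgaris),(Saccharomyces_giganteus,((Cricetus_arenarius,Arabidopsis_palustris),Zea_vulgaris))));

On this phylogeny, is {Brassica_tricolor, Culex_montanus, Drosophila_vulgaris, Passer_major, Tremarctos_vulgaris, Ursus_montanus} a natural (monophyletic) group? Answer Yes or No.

The MRCA of the listed taxa is the root, so the smallest clade containing them is the whole tree.
That clade also contains Arabidopsis_palustris, Ateles_niger, Capsella_litoralis, Castanea_arenarius, Cavia_tricolor, Cricetus_arenarius, Rana_sylvestris, Saccharomyces_giganteus, Takifugu_albus, Zea_vulgaris, which are not in the proposed group, so the group is not monophyletic.

No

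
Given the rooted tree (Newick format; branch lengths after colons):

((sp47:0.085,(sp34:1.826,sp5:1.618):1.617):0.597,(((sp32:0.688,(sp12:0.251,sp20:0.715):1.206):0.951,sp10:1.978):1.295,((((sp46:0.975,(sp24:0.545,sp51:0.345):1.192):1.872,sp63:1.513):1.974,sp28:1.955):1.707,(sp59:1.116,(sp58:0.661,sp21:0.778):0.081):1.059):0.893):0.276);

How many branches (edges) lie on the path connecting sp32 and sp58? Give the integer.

7

The MRCA of sp32 and sp58 is the node subtending (((sp32,(sp12,sp20)),sp10),((((sp46,(sp24,sp51)),sp63),sp28),(sp59,(sp58,sp21)))).
From sp32 up to that node: 3 branches. From sp58 up to the same node: 4 branches. Total: 3 + 4 = 7.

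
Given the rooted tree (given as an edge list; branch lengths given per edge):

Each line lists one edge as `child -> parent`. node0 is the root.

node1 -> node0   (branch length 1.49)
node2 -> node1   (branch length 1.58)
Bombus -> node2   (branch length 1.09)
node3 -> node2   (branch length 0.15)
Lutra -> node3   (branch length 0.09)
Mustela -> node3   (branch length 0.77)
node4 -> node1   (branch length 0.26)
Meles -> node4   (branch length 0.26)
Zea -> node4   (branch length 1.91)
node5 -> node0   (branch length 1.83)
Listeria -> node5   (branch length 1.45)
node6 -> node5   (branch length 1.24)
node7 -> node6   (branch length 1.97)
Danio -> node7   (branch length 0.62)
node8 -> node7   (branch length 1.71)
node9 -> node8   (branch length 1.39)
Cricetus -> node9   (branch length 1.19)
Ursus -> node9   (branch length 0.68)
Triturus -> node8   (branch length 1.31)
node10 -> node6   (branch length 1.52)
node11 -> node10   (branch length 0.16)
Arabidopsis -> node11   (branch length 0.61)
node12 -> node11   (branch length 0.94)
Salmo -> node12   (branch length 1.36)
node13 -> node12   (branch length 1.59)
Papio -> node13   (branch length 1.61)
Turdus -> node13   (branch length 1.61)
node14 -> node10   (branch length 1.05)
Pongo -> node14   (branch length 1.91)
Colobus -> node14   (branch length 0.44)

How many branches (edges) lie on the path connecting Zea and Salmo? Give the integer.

The MRCA of Zea and Salmo is the root of the tree.
From Zea up to that node: 3 branches. From Salmo up to the same node: 6 branches. Total: 3 + 6 = 9.

9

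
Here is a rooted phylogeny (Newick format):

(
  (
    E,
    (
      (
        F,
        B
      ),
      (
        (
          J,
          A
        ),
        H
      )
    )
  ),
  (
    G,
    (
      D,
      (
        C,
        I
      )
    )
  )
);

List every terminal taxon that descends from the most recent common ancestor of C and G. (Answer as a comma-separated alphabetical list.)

Tracing C: it sits inside (C,I).
Tracing G: it sits inside (G,(D,(C,I))).
The smallest clade enclosing both is (G,(D,(C,I))); the answer is its 4 terminal taxa in alphabetical order.

C, D, G, I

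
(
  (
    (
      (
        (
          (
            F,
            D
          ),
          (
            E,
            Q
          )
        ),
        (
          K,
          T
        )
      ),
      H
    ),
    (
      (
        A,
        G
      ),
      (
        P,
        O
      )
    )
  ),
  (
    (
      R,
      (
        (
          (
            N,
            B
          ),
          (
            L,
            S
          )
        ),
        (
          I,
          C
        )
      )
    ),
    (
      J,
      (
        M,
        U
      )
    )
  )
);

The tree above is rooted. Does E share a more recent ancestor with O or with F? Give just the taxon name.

F

The MRCA of E and F subtends ((F,D),(E,Q)) (4 taxa).
The MRCA of E and O subtends (((((F,D),(E,Q)),(K,T)),H),((A,G),(P,O))) (11 taxa).
The first is nested inside the second, so E shares a more recent common ancestor with F.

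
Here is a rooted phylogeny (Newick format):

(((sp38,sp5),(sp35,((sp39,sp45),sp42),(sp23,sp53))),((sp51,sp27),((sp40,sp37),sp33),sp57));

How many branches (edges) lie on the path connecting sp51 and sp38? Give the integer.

The MRCA of sp51 and sp38 is the root of the tree.
From sp51 up to that node: 3 branches. From sp38 up to the same node: 3 branches. Total: 3 + 3 = 6.

6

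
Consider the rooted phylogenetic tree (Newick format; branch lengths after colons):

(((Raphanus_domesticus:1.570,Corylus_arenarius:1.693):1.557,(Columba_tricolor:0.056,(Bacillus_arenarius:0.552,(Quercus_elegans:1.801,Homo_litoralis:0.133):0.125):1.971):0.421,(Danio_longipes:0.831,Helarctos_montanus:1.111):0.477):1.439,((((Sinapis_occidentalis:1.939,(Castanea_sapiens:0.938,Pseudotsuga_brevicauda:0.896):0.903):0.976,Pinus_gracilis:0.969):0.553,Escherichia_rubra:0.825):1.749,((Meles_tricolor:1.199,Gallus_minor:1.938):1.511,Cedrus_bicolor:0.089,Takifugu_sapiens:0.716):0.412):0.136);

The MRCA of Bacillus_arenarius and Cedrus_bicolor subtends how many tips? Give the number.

The MRCA of Bacillus_arenarius and Cedrus_bicolor is the root, so the clade is the entire tree.
That clade contains 17 terminal taxa: Bacillus_arenarius, Castanea_sapiens, Cedrus_bicolor, Columba_tricolor, Corylus_arenarius, Danio_longipes, Escherichia_rubra, Gallus_minor, Helarctos_montanus, Homo_litoralis, Meles_tricolor, Pinus_gracilis, Pseudotsuga_brevicauda, Quercus_elegans, Raphanus_domesticus, Sinapis_occidentalis, Takifugu_sapiens.

17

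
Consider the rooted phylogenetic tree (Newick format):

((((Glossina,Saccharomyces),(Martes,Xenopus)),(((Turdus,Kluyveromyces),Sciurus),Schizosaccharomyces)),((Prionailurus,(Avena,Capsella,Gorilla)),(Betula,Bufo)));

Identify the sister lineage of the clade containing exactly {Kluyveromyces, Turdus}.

Sciurus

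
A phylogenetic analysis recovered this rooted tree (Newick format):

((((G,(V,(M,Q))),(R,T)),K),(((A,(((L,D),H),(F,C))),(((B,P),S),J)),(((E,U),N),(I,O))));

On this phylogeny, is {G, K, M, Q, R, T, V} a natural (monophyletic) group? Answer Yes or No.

Yes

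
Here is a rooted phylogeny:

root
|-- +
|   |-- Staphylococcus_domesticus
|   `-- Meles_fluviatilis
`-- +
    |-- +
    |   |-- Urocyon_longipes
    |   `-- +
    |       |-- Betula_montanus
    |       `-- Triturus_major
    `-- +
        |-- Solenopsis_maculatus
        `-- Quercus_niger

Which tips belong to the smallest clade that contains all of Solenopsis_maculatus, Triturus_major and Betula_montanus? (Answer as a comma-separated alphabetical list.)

Tracing Solenopsis_maculatus: it sits inside (Solenopsis_maculatus,Quercus_niger).
Tracing Triturus_major: it sits inside (Betula_montanus,Triturus_major).
Tracing Betula_montanus: it sits inside (Betula_montanus,Triturus_major).
The smallest clade enclosing all 3 is ((Urocyon_longipes,(Betula_montanus,Triturus_major)),(Solenopsis_maculatus,Quercus_niger)); the answer is its 5 terminal taxa in alphabetical order.

Betula_montanus, Quercus_niger, Solenopsis_maculatus, Triturus_major, Urocyon_longipes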